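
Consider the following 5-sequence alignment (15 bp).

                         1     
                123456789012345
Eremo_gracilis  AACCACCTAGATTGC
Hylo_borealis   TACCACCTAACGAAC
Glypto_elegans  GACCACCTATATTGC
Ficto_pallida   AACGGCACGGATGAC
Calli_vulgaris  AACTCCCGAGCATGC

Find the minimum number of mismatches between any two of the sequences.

2

Pairwise Hamming distances:
  Eremo_gracilis vs Hylo_borealis: 6
  Eremo_gracilis vs Glypto_elegans: 2
  Eremo_gracilis vs Ficto_pallida: 7
  Eremo_gracilis vs Calli_vulgaris: 5
  Hylo_borealis vs Glypto_elegans: 6
  Hylo_borealis vs Ficto_pallida: 10
  Hylo_borealis vs Calli_vulgaris: 8
  Glypto_elegans vs Ficto_pallida: 9
  Glypto_elegans vs Calli_vulgaris: 7
  Ficto_pallida vs Calli_vulgaris: 9
The smallest is 2, between Eremo_gracilis and Glypto_elegans.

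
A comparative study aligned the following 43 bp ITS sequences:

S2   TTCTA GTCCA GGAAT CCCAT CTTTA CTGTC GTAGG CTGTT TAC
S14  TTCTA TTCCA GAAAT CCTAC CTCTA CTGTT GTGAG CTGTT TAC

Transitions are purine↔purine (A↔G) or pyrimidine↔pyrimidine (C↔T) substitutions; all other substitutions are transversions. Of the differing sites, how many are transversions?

1

Mismatches occur at site 6 (G↔T, transversion), site 12 (G↔A, transition), site 18 (C↔T, transition), site 20 (T↔C, transition), site 23 (T↔C, transition), site 30 (C↔T, transition), site 33 (A↔G, transition), site 34 (G↔A, transition).
Of the 8 differences, 7 transitions and 1 transversion, so the answer is 1.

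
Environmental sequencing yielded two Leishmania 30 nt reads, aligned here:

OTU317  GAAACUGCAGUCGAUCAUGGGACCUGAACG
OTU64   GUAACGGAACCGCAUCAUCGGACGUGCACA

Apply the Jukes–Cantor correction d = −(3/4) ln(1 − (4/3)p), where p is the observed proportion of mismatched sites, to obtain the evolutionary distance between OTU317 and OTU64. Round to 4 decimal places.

0.5034

Differing sites — 2:A/U; 6:U/G; 8:C/A; 10:G/C; 11:U/C; 12:C/G; 13:G/C; 19:G/C; 24:C/G; 27:A/C; 30:G/A.
p = 11/30 = 0.366667.
d = −0.75 · ln(1 − (4/3)·0.366667) = −0.75 · ln(0.511111) = −0.75 · (-0.671168) = 0.5034.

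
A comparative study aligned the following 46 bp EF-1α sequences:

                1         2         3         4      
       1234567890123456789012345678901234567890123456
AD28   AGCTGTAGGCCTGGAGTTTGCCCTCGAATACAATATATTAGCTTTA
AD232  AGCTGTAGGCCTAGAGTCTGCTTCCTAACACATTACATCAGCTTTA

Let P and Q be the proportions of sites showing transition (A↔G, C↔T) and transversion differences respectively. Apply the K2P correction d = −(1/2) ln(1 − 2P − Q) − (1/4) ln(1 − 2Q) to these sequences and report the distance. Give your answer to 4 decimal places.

Differing sites — 13:G/A (Ti); 18:T/C (Ti); 22:C/T (Ti); 23:C/T (Ti); 24:T/C (Ti); 26:G/T (Tv); 29:T/C (Ti); 33:A/T (Tv); 36:T/C (Ti); 39:T/C (Ti).
Of the 10 differences, 8 transitions and 2 transversions over 46 sites: P = 8/46 = 0.173913, Q = 2/46 = 0.043478.
d = −0.5·ln(0.608696) − 0.25·ln(0.913044) = −0.5·(-0.496436) − 0.25·(-0.090971) = 0.2710.

0.2710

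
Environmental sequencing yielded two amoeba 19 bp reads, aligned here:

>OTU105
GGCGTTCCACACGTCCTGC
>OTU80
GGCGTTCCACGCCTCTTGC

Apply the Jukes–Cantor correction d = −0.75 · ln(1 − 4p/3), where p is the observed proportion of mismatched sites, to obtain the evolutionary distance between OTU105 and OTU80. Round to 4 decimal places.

Mismatches occur at site 11 (A→G), site 13 (G→C), site 16 (C→T).
p = 3/19 = 0.157895.
d = −0.75 · ln(1 − (4/3)·0.157895) = −0.75 · ln(0.789473) = −0.75 · (-0.236390) = 0.1773.

0.1773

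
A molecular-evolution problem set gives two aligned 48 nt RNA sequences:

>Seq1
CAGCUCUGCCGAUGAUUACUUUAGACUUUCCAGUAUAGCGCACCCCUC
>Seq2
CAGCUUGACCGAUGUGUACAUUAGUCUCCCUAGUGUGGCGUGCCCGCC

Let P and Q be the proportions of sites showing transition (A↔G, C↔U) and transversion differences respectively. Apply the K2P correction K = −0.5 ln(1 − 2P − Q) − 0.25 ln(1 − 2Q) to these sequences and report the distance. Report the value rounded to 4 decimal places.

0.4620

The sequences differ at positions 6 (C/U, transition), 7 (U/G, transversion), 8 (G/A, transition), 15 (A/U, transversion), 16 (U/G, transversion), 20 (U/A, transversion), 25 (A/U, transversion), 28 (U/C, transition), 29 (U/C, transition), 31 (C/U, transition), 35 (A/G, transition), 37 (A/G, transition), 41 (C/U, transition), 42 (A/G, transition), 46 (C/G, transversion), 47 (U/C, transition).
Of the 16 differences, 10 transitions and 6 transversions over 48 sites: P = 10/48 = 0.208333, Q = 6/48 = 0.125000.
d = −0.5·ln(0.458334) − 0.25·ln(0.750000) = −0.5·(-0.780157) − 0.25·(-0.287682) = 0.4620.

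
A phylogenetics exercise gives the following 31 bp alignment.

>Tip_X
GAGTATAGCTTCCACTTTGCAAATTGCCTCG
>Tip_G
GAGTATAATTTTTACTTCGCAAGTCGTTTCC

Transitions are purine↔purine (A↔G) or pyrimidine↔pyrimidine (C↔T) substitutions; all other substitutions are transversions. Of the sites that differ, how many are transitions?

9

Differing sites — 8:G/A (Ti); 9:C/T (Ti); 12:C/T (Ti); 13:C/T (Ti); 18:T/C (Ti); 23:A/G (Ti); 25:T/C (Ti); 27:C/T (Ti); 28:C/T (Ti); 31:G/C (Tv).
Of the 10 differences, 9 transitions and 1 transversion, so the answer is 9.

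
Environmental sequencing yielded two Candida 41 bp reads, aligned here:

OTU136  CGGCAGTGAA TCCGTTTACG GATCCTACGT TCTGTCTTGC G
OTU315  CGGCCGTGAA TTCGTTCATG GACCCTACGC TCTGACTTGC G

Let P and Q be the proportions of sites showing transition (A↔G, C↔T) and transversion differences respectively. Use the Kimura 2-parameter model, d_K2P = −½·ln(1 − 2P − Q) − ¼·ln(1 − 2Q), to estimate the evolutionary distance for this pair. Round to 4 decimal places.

0.1988

Mismatches occur at site 5 (A/C, transversion), site 12 (C/T, transition), site 17 (T/C, transition), site 19 (C/T, transition), site 23 (T/C, transition), site 30 (T/C, transition), site 35 (T/A, transversion).
Of the 7 differences, 5 transitions and 2 transversions over 41 sites: P = 5/41 = 0.121951, Q = 2/41 = 0.048780.
d = −0.5·ln(0.707318) − 0.25·ln(0.902440) = −0.5·(-0.346275) − 0.25·(-0.102653) = 0.1988.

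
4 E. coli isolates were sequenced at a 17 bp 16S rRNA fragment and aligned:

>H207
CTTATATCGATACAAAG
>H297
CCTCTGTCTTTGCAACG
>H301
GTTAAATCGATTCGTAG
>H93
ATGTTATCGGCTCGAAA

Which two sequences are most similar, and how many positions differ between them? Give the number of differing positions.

Pairwise Hamming distances:
  H207 vs H297: 7
  H207 vs H301: 5
  H207 vs H93: 8
  H297 vs H301: 11
  H297 vs H93: 12
  H301 vs H93: 8
The smallest is 5, between H207 and H301.

5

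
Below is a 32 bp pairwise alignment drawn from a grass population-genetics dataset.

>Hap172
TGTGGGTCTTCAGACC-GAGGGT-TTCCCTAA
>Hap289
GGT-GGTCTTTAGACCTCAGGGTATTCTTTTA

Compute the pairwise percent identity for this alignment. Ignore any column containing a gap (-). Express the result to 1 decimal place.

79.3%

Excluding the 3 gap columns leaves 29 comparable sites.
Mismatches occur at site 1 (T/G), site 11 (C/T), site 18 (G/C), site 28 (C/T), site 29 (C/T), site 31 (A/T).
23 of the 29 comparable sites match, so the percent identity is 23/29 × 100 = 79.3%.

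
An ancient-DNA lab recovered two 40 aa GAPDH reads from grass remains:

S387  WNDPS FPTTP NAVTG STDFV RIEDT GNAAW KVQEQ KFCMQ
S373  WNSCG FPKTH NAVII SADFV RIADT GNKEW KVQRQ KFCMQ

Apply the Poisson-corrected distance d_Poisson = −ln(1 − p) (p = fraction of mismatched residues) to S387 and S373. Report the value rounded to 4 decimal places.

The sequences differ at positions 3 (D/S), 4 (P/C), 5 (S/G), 8 (T/K), 10 (P/H), 14 (T/I), 15 (G/I), 17 (T/A), 23 (E/A), 28 (A/K), 29 (A/E), 34 (E/R).
p = 12/40 = 0.300000.
d = −ln(1 − 0.300000) = −ln(0.700000) = 0.3567.

0.3567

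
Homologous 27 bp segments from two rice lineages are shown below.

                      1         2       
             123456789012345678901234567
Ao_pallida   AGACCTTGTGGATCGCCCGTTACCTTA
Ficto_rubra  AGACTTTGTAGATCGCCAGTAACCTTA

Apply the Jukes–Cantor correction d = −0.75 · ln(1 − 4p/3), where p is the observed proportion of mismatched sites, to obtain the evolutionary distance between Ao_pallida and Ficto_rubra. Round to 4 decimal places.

0.1650

The sequences differ at positions 5 (C/T), 10 (G/A), 18 (C/A), 21 (T/A).
p = 4/27 = 0.148148.
d = −0.75 · ln(1 − (4/3)·0.148148) = −0.75 · ln(0.802469) = −0.75 · (-0.220062) = 0.1650.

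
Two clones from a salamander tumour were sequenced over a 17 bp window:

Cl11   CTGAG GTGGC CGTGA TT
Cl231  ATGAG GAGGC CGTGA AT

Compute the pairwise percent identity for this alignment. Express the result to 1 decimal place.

Differing sites — 1:C/A; 7:T/A; 16:T/A.
14 of the 17 sites match, so the percent identity is 14/17 × 100 = 82.4%.

82.4%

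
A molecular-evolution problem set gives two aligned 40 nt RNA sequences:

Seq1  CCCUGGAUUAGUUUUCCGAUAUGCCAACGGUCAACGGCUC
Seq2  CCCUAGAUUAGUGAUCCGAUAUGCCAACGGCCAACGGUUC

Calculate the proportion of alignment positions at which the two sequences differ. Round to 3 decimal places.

The sequences differ at positions 5 (G/A), 13 (U/G), 14 (U/A), 31 (U/C), 38 (C/U).
There are 5 differences over 40 sites, so p = 5/40 = 0.125.

0.125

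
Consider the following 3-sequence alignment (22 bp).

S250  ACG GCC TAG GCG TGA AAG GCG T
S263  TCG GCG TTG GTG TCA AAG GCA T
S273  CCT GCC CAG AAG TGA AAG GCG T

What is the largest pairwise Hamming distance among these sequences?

Pairwise Hamming distances:
  S250 vs S263: 6
  S250 vs S273: 5
  S263 vs S273: 9
The largest is 9, between S263 and S273.

9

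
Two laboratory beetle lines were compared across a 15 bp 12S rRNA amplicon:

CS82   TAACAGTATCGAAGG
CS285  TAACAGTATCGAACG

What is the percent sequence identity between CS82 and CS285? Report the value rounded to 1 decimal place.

93.3%

A single mismatch occurs at site 14 (G/C).
14 of the 15 sites match, so the percent identity is 14/15 × 100 = 93.3%.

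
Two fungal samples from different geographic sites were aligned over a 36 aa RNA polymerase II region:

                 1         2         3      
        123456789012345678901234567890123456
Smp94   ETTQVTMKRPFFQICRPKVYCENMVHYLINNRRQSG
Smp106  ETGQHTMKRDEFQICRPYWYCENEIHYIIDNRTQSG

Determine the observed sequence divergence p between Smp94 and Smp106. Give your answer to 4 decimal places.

Differing sites — 3:T/G; 5:V/H; 10:P/D; 11:F/E; 18:K/Y; 19:V/W; 24:M/E; 25:V/I; 28:L/I; 30:N/D; 33:R/T.
There are 11 differences over 36 sites, so p = 11/36 = 0.3056.

0.3056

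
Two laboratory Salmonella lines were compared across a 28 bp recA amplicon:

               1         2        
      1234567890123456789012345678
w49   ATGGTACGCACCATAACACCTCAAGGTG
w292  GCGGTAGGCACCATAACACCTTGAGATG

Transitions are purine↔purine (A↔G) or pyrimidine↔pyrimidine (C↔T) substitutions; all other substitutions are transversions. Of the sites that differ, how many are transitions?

Differing sites — 1:A/G (Ti); 2:T/C (Ti); 7:C/G (Tv); 22:C/T (Ti); 23:A/G (Ti); 26:G/A (Ti).
Of the 6 differences, 5 transitions and 1 transversion, so the answer is 5.

5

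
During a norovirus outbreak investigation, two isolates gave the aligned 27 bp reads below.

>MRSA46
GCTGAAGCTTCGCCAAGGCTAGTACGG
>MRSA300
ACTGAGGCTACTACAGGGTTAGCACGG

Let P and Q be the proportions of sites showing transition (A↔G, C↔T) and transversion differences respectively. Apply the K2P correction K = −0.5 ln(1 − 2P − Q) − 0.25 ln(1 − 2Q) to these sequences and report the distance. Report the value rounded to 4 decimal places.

Mismatches occur at site 1 (G/A, transition), site 6 (A/G, transition), site 10 (T/A, transversion), site 12 (G/T, transversion), site 13 (C/A, transversion), site 16 (A/G, transition), site 19 (C/T, transition), site 23 (T/C, transition).
Of the 8 differences, 5 transitions and 3 transversions over 27 sites: P = 5/27 = 0.185185, Q = 3/27 = 0.111111.
d = −0.5·ln(0.518519) − 0.25·ln(0.777778) = −0.5·(-0.656779) − 0.25·(-0.251314) = 0.3912.

0.3912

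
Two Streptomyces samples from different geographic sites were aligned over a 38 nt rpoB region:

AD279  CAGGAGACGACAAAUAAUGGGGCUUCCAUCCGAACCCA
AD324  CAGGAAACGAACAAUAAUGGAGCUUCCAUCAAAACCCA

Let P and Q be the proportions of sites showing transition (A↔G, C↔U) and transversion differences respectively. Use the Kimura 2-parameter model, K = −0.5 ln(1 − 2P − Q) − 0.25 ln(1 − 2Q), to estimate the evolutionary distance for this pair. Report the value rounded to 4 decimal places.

Differing sites — 6:G/A (Ti); 11:C/A (Tv); 12:A/C (Tv); 21:G/A (Ti); 31:C/A (Tv); 32:G/A (Ti).
Of the 6 differences, 3 transitions and 3 transversions over 38 sites: P = 3/38 = 0.078947, Q = 3/38 = 0.078947.
d = −0.5·ln(0.763159) − 0.25·ln(0.842106) = −0.5·(-0.270289) − 0.25·(-0.171849) = 0.1781.

0.1781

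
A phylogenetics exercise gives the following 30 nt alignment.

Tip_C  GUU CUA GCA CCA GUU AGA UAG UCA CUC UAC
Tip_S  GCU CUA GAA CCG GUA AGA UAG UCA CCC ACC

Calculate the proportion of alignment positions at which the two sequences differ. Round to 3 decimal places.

Differing sites — 2:U/C; 8:C/A; 12:A/G; 15:U/A; 26:U/C; 28:U/A; 29:A/C.
There are 7 differences over 30 sites, so p = 7/30 = 0.233.

0.233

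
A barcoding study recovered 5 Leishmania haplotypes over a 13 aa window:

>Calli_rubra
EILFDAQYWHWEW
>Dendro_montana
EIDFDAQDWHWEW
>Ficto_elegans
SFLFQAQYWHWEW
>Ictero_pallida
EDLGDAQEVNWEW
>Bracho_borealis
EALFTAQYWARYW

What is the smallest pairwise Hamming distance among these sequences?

Pairwise Hamming distances:
  Calli_rubra vs Dendro_montana: 2
  Calli_rubra vs Ficto_elegans: 3
  Calli_rubra vs Ictero_pallida: 5
  Calli_rubra vs Bracho_borealis: 5
  Dendro_montana vs Ficto_elegans: 5
  Dendro_montana vs Ictero_pallida: 6
  Dendro_montana vs Bracho_borealis: 7
  Ficto_elegans vs Ictero_pallida: 7
  Ficto_elegans vs Bracho_borealis: 6
  Ictero_pallida vs Bracho_borealis: 8
The smallest is 2, between Calli_rubra and Dendro_montana.

2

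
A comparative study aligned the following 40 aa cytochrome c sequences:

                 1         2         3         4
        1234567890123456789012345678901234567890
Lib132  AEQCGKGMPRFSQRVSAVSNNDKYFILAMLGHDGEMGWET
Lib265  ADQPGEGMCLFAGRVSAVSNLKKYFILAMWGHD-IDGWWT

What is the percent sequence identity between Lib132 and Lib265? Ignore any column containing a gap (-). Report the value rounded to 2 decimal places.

Excluding the 1 gap column leaves 39 comparable sites.
Differing sites — 2:E/D; 4:C/P; 6:K/E; 9:P/C; 10:R/L; 12:S/A; 13:Q/G; 21:N/L; 22:D/K; 30:L/W; 35:E/I; 36:M/D; 39:E/W.
26 of the 39 comparable sites match, so the percent identity is 26/39 × 100 = 66.67%.

66.67%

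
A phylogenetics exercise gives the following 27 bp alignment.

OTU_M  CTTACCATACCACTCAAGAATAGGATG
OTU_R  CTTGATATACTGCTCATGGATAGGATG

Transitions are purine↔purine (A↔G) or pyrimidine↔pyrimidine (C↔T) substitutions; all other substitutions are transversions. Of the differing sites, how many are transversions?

2

Differing sites — 4:A/G (Ti); 5:C/A (Tv); 6:C/T (Ti); 11:C/T (Ti); 12:A/G (Ti); 17:A/T (Tv); 19:A/G (Ti).
Of the 7 differences, 5 transitions and 2 transversions, so the answer is 2.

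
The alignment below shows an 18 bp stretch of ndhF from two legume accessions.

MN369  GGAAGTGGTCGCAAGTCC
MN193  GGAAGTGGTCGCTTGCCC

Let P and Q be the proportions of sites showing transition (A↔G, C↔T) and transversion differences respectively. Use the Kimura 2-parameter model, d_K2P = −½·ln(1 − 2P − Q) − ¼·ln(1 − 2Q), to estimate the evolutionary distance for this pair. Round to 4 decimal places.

Mismatches occur at site 13 (A→T, transversion), site 14 (A→T, transversion), site 16 (T→C, transition).
Of the 3 differences, 1 transition and 2 transversions over 18 sites: P = 1/18 = 0.055556, Q = 2/18 = 0.111111.
d = −0.5·ln(0.777777) − 0.25·ln(0.777778) = −0.5·(-0.251315) − 0.25·(-0.251314) = 0.1885.

0.1885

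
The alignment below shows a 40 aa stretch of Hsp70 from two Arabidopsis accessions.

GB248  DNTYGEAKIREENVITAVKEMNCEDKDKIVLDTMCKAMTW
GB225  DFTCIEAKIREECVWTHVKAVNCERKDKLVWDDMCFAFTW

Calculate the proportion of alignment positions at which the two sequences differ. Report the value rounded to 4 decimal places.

The sequences differ at positions 2 (N/F), 4 (Y/C), 5 (G/I), 13 (N/C), 15 (I/W), 17 (A/H), 20 (E/A), 21 (M/V), 25 (D/R), 29 (I/L), 31 (L/W), 33 (T/D), 36 (K/F), 38 (M/F).
There are 14 differences over 40 sites, so p = 14/40 = 0.3500.

0.3500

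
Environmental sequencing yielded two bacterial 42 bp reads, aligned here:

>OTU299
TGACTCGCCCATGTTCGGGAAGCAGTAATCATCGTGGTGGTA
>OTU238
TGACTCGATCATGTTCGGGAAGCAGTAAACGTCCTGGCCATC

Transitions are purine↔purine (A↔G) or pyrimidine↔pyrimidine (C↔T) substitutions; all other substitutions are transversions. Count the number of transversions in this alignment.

Mismatches occur at site 8 (C→A, transversion), site 9 (C→T, transition), site 29 (T→A, transversion), site 31 (A→G, transition), site 34 (G→C, transversion), site 38 (T→C, transition), site 39 (G→C, transversion), site 40 (G→A, transition), site 42 (A→C, transversion).
Of the 9 differences, 4 transitions and 5 transversions, so the answer is 5.

5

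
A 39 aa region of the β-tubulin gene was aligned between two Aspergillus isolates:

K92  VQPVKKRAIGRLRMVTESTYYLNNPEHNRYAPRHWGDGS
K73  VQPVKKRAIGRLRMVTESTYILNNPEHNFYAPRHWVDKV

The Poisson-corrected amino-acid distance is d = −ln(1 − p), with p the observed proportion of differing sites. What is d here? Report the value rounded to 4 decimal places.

Differing sites — 21:Y/I; 29:R/F; 36:G/V; 38:G/K; 39:S/V.
p = 5/39 = 0.128205.
d = −ln(1 − 0.128205) = −ln(0.871795) = 0.1372.

0.1372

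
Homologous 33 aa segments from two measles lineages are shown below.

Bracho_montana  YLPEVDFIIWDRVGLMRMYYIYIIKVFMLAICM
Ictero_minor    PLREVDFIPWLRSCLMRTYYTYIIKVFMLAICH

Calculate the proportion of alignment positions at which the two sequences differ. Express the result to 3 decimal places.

Differing sites — 1:Y/P; 3:P/R; 9:I/P; 11:D/L; 13:V/S; 14:G/C; 18:M/T; 21:I/T; 33:M/H.
There are 9 differences over 33 sites, so p = 9/33 = 0.273.

0.273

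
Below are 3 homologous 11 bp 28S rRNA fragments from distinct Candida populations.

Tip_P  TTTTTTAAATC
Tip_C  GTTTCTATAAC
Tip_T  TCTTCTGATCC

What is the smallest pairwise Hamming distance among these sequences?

4

Pairwise Hamming distances:
  Tip_P vs Tip_C: 4
  Tip_P vs Tip_T: 5
  Tip_C vs Tip_T: 6
The smallest is 4, between Tip_P and Tip_C.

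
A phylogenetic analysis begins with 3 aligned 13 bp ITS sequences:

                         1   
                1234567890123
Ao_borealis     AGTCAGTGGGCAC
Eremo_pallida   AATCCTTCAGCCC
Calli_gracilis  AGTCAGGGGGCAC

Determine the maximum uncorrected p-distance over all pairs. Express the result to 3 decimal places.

Pairwise Hamming distances:
  Ao_borealis vs Eremo_pallida: 6
  Ao_borealis vs Calli_gracilis: 1
  Eremo_pallida vs Calli_gracilis: 7
The largest is 7 mismatches, between Eremo_pallida and Calli_gracilis; p = 7/13 = 0.538.

0.538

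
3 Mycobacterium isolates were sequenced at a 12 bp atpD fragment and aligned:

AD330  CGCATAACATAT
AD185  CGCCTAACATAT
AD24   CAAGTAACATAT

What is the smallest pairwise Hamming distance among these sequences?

Pairwise Hamming distances:
  AD330 vs AD185: 1
  AD330 vs AD24: 3
  AD185 vs AD24: 3
The smallest is 1, between AD330 and AD185.

1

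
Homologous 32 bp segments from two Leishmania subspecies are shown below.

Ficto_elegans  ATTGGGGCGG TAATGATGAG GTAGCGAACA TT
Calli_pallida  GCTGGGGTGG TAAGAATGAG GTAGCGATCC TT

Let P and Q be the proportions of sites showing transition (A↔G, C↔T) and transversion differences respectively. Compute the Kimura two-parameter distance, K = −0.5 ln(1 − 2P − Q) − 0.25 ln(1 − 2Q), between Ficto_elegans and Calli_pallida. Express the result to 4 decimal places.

0.2625

The sequences differ at positions 1 (A/G, transition), 2 (T/C, transition), 8 (C/T, transition), 14 (T/G, transversion), 15 (G/A, transition), 28 (A/T, transversion), 30 (A/C, transversion).
Of the 7 differences, 4 transitions and 3 transversions over 32 sites: P = 4/32 = 0.125000, Q = 3/32 = 0.093750.
d = −0.5·ln(0.656250) − 0.25·ln(0.812500) = −0.5·(-0.421213) − 0.25·(-0.207639) = 0.2625.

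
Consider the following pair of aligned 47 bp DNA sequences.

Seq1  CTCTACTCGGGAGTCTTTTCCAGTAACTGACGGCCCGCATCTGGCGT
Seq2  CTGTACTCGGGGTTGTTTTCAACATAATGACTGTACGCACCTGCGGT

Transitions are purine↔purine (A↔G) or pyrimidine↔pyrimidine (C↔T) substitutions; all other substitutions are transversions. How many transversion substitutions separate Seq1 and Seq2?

Mismatches occur at site 3 (C→G, transversion), site 12 (A→G, transition), site 13 (G→T, transversion), site 15 (C→G, transversion), site 21 (C→A, transversion), site 23 (G→C, transversion), site 24 (T→A, transversion), site 25 (A→T, transversion), site 27 (C→A, transversion), site 32 (G→T, transversion), site 34 (C→T, transition), site 35 (C→A, transversion), site 40 (T→C, transition), site 44 (G→C, transversion), site 45 (C→G, transversion).
Of the 15 differences, 3 transitions and 12 transversions, so the answer is 12.

12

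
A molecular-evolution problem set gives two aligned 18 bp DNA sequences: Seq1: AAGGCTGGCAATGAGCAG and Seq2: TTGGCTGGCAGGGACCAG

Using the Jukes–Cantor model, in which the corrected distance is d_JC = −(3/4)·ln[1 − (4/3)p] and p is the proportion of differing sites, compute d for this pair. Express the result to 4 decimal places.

Mismatches occur at site 1 (A↔T), site 2 (A↔T), site 11 (A↔G), site 12 (T↔G), site 15 (G↔C).
p = 5/18 = 0.277778.
d = −0.75 · ln(1 − (4/3)·0.277778) = −0.75 · ln(0.629629) = −0.75 · (-0.462625) = 0.3470.

0.3470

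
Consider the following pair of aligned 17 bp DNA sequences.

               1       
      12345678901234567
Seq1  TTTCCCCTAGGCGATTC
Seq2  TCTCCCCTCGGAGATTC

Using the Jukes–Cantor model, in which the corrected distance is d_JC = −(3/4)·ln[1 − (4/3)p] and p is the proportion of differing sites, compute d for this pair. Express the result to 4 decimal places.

Mismatches occur at site 2 (T→C), site 9 (A→C), site 12 (C→A).
p = 3/17 = 0.176471.
d = −0.75 · ln(1 − (4/3)·0.176471) = −0.75 · ln(0.764705) = −0.75 · (-0.268265) = 0.2012.

0.2012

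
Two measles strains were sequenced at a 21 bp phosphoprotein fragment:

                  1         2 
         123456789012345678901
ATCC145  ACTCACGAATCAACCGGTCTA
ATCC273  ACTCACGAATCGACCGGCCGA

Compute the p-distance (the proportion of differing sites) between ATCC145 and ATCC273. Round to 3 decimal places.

0.143

The sequences differ at positions 12 (A/G), 18 (T/C), 20 (T/G).
There are 3 differences over 21 sites, so p = 3/21 = 0.143.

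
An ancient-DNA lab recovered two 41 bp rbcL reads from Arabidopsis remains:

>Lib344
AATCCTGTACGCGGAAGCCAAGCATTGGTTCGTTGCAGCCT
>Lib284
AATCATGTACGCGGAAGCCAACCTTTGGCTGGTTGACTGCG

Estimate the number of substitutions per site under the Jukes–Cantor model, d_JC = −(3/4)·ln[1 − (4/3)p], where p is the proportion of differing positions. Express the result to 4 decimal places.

0.2950

Differing sites — 5:C/A; 22:G/C; 24:A/T; 29:T/C; 31:C/G; 36:C/A; 37:A/C; 38:G/T; 39:C/G; 41:T/G.
p = 10/41 = 0.243902.
d = −0.75 · ln(1 − (4/3)·0.243902) = −0.75 · ln(0.674797) = −0.75 · (-0.393343) = 0.2950.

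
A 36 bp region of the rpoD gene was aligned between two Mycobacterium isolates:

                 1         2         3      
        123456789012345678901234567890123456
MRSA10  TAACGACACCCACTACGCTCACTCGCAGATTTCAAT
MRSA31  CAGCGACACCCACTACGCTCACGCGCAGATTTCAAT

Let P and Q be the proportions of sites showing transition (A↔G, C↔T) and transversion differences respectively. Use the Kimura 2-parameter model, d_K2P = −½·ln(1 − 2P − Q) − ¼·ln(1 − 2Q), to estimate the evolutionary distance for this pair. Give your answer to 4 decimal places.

0.0891

The sequences differ at positions 1 (T/C, transition), 3 (A/G, transition), 23 (T/G, transversion).
Of the 3 differences, 2 transitions and 1 transversion over 36 sites: P = 2/36 = 0.055556, Q = 1/36 = 0.027778.
d = −0.5·ln(0.861110) − 0.25·ln(0.944444) = −0.5·(-0.149533) − 0.25·(-0.057159) = 0.0891.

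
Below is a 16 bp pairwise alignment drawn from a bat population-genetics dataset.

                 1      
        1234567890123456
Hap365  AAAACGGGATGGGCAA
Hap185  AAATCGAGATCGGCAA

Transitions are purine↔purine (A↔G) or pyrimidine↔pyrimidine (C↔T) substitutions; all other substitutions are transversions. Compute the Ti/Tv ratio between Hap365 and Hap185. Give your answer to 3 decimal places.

0.500

The sequences differ at positions 4 (A/T, transversion), 7 (G/A, transition), 11 (G/C, transversion).
Of the 3 differences, 1 transition and 2 transversions, so Ti/Tv = 1/2 = 0.500.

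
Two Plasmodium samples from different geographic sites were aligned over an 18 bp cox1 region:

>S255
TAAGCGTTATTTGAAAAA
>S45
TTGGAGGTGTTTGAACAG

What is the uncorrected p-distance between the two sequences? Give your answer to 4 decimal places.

0.3889

Mismatches occur at site 2 (A→T), site 3 (A→G), site 5 (C→A), site 7 (T→G), site 9 (A→G), site 16 (A→C), site 18 (A→G).
There are 7 differences over 18 sites, so p = 7/18 = 0.3889.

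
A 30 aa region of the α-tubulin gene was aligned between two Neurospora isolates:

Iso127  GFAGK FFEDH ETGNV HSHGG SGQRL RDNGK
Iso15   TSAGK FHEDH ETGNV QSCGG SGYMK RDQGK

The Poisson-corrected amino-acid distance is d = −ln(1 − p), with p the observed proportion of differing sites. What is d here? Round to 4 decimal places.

0.3567

Mismatches occur at site 1 (G/T), site 2 (F/S), site 7 (F/H), site 16 (H/Q), site 18 (H/C), site 23 (Q/Y), site 24 (R/M), site 25 (L/K), site 28 (N/Q).
p = 9/30 = 0.300000.
d = −ln(1 − 0.300000) = −ln(0.700000) = 0.3567.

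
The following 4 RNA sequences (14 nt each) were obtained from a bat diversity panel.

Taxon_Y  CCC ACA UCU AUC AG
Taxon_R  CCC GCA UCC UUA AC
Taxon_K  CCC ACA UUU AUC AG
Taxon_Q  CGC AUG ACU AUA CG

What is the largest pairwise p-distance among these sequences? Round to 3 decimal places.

0.643

Pairwise Hamming distances:
  Taxon_Y vs Taxon_R: 5
  Taxon_Y vs Taxon_K: 1
  Taxon_Y vs Taxon_Q: 6
  Taxon_R vs Taxon_K: 6
  Taxon_R vs Taxon_Q: 9
  Taxon_K vs Taxon_Q: 7
The largest is 9 mismatches, between Taxon_R and Taxon_Q; p = 9/14 = 0.643.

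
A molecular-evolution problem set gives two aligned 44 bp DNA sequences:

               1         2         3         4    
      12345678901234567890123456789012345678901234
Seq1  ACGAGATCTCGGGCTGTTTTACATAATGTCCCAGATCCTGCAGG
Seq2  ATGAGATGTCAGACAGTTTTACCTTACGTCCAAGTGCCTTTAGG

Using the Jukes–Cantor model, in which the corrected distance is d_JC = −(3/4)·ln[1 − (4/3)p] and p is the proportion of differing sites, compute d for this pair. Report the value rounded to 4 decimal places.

The sequences differ at positions 2 (C/T), 8 (C/G), 11 (G/A), 13 (G/A), 15 (T/A), 23 (A/C), 25 (A/T), 27 (T/C), 32 (C/A), 35 (A/T), 36 (T/G), 40 (G/T), 41 (C/T).
p = 13/44 = 0.295455.
d = −0.75 · ln(1 − (4/3)·0.295455) = −0.75 · ln(0.606060) = −0.75 · (-0.500776) = 0.3756.

0.3756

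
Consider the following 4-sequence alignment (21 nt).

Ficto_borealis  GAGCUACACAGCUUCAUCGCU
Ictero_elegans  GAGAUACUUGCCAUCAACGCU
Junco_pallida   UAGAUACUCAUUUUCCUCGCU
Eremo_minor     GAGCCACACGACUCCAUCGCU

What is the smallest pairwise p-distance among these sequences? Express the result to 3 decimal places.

Pairwise Hamming distances:
  Ficto_borealis vs Ictero_elegans: 7
  Ficto_borealis vs Junco_pallida: 6
  Ficto_borealis vs Eremo_minor: 4
  Ictero_elegans vs Junco_pallida: 8
  Ictero_elegans vs Eremo_minor: 8
  Junco_pallida vs Eremo_minor: 9
The smallest is 4 mismatches, between Ficto_borealis and Eremo_minor; p = 4/21 = 0.190.

0.190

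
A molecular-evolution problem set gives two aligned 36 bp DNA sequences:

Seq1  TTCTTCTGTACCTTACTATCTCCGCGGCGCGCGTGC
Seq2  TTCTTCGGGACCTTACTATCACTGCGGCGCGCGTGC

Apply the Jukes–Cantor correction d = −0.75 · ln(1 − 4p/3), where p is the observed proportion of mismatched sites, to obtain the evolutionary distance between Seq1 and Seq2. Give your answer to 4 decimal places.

Differing sites — 7:T/G; 9:T/G; 21:T/A; 23:C/T.
p = 4/36 = 0.111111.
d = −0.75 · ln(1 − (4/3)·0.111111) = −0.75 · ln(0.851852) = −0.75 · (-0.160342) = 0.1203.

0.1203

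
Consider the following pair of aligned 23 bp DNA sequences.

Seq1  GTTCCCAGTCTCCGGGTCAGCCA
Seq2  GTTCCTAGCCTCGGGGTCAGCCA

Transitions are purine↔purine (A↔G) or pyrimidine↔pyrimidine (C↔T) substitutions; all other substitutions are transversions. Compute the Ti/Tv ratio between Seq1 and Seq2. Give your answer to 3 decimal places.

Mismatches occur at site 6 (C↔T, transition), site 9 (T↔C, transition), site 13 (C↔G, transversion).
Of the 3 differences, 2 transitions and 1 transversion, so Ti/Tv = 2/1 = 2.000.

2.000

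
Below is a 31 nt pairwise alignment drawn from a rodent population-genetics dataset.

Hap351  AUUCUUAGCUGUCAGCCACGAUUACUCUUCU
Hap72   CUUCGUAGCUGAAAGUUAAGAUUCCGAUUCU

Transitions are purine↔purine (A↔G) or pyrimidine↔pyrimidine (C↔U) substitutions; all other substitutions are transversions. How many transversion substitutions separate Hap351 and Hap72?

Differing sites — 1:A/C (Tv); 5:U/G (Tv); 12:U/A (Tv); 13:C/A (Tv); 16:C/U (Ti); 17:C/U (Ti); 19:C/A (Tv); 24:A/C (Tv); 26:U/G (Tv); 27:C/A (Tv).
Of the 10 differences, 2 transitions and 8 transversions, so the answer is 8.

8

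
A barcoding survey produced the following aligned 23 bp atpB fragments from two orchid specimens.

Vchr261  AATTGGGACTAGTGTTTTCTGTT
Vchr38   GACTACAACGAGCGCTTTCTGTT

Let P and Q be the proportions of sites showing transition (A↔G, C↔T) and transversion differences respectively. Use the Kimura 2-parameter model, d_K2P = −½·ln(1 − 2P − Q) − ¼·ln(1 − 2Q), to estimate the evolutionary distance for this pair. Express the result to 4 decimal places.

Mismatches occur at site 1 (A↔G, transition), site 3 (T↔C, transition), site 5 (G↔A, transition), site 6 (G↔C, transversion), site 7 (G↔A, transition), site 10 (T↔G, transversion), site 13 (T↔C, transition), site 15 (T↔C, transition).
Of the 8 differences, 6 transitions and 2 transversions over 23 sites: P = 6/23 = 0.260870, Q = 2/23 = 0.086957.
d = −0.5·ln(0.391303) − 0.25·ln(0.826086) = −0.5·(-0.938273) − 0.25·(-0.191056) = 0.5169.

0.5169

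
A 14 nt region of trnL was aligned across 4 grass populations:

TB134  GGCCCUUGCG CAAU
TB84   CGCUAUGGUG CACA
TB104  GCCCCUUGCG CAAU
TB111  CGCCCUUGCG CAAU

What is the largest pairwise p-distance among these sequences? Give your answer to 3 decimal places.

0.571

Pairwise Hamming distances:
  TB134 vs TB84: 7
  TB134 vs TB104: 1
  TB134 vs TB111: 1
  TB84 vs TB104: 8
  TB84 vs TB111: 6
  TB104 vs TB111: 2
The largest is 8 mismatches, between TB84 and TB104; p = 8/14 = 0.571.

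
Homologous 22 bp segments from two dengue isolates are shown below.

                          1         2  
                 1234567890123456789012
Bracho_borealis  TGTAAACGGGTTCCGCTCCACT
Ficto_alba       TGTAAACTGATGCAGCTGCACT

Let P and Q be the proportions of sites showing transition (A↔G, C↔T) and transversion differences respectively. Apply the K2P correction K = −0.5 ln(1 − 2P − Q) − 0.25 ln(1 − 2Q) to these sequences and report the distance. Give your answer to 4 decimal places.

Differing sites — 8:G/T (Tv); 10:G/A (Ti); 12:T/G (Tv); 14:C/A (Tv); 18:C/G (Tv).
Of the 5 differences, 1 transition and 4 transversions over 22 sites: P = 1/22 = 0.045455, Q = 4/22 = 0.181818.
d = −0.5·ln(0.727272) − 0.25·ln(0.636364) = −0.5·(-0.318455) − 0.25·(-0.451985) = 0.2722.

0.2722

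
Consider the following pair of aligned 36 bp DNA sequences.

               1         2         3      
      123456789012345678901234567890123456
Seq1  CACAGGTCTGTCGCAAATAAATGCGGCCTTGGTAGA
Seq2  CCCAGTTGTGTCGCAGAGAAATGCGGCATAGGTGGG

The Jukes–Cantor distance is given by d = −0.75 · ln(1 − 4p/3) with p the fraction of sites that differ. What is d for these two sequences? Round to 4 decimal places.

0.3041

The sequences differ at positions 2 (A/C), 6 (G/T), 8 (C/G), 16 (A/G), 18 (T/G), 28 (C/A), 30 (T/A), 34 (A/G), 36 (A/G).
p = 9/36 = 0.250000.
d = −0.75 · ln(1 − (4/3)·0.250000) = −0.75 · ln(0.666667) = −0.75 · (-0.405465) = 0.3041.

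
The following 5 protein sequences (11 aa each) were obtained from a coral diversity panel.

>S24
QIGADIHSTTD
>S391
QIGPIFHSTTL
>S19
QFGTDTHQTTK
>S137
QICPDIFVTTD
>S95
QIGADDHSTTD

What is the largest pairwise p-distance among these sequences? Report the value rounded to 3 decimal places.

0.636

Pairwise Hamming distances:
  S24 vs S391: 4
  S24 vs S19: 5
  S24 vs S137: 4
  S24 vs S95: 1
  S391 vs S19: 6
  S391 vs S137: 6
  S391 vs S95: 4
  S19 vs S137: 7
  S19 vs S95: 5
  S137 vs S95: 5
The largest is 7 mismatches, between S19 and S137; p = 7/11 = 0.636.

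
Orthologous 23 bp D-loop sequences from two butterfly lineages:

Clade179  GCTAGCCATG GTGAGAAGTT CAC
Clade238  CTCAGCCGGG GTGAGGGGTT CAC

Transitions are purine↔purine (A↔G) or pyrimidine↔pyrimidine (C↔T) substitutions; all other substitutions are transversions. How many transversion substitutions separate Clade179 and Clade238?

Differing sites — 1:G/C (Tv); 2:C/T (Ti); 3:T/C (Ti); 8:A/G (Ti); 9:T/G (Tv); 16:A/G (Ti); 17:A/G (Ti).
Of the 7 differences, 5 transitions and 2 transversions, so the answer is 2.

2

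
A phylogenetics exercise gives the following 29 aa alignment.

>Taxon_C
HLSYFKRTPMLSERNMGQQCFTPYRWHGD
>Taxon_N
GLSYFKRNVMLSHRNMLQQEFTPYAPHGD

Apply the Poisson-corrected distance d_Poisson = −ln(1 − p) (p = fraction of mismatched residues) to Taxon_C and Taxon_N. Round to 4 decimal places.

0.3228

Differing sites — 1:H/G; 8:T/N; 9:P/V; 13:E/H; 17:G/L; 20:C/E; 25:R/A; 26:W/P.
p = 8/29 = 0.275862.
d = −ln(1 − 0.275862) = −ln(0.724138) = 0.3228.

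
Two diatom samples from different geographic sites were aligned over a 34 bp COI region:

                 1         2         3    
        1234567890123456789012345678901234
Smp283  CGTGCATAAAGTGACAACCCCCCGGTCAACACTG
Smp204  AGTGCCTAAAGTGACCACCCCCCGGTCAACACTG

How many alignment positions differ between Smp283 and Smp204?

Mismatches occur at site 1 (C↔A), site 6 (A↔C), site 16 (A↔C).
That gives 3 mismatches out of 34 aligned sites, so the Hamming distance is 3.

3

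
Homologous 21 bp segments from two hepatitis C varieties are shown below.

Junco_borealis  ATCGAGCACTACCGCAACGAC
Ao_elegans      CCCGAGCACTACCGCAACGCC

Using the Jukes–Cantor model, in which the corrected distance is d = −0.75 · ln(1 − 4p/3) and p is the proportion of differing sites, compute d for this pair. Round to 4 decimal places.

Mismatches occur at site 1 (A→C), site 2 (T→C), site 20 (A→C).
p = 3/21 = 0.142857.
d = −0.75 · ln(1 − (4/3)·0.142857) = −0.75 · ln(0.809524) = −0.75 · (-0.211309) = 0.1585.

0.1585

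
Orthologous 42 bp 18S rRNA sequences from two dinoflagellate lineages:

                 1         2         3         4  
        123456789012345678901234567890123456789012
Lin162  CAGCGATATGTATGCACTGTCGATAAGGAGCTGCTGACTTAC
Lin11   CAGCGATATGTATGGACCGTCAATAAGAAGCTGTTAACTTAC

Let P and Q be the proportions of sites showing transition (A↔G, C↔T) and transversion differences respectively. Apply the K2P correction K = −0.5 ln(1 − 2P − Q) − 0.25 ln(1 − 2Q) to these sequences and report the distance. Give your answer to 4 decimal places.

0.1640

The sequences differ at positions 15 (C/G, transversion), 18 (T/C, transition), 22 (G/A, transition), 28 (G/A, transition), 34 (C/T, transition), 36 (G/A, transition).
Of the 6 differences, 5 transitions and 1 transversion over 42 sites: P = 5/42 = 0.119048, Q = 1/42 = 0.023810.
d = −0.5·ln(0.738094) − 0.25·ln(0.952380) = −0.5·(-0.303684) − 0.25·(-0.048791) = 0.1640.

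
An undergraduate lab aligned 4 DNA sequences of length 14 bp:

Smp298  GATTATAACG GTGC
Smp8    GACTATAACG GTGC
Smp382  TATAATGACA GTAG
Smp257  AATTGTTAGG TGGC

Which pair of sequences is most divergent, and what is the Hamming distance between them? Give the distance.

10

Pairwise Hamming distances:
  Smp298 vs Smp8: 1
  Smp298 vs Smp382: 6
  Smp298 vs Smp257: 6
  Smp8 vs Smp382: 7
  Smp8 vs Smp257: 7
  Smp382 vs Smp257: 10
The largest is 10, between Smp382 and Smp257.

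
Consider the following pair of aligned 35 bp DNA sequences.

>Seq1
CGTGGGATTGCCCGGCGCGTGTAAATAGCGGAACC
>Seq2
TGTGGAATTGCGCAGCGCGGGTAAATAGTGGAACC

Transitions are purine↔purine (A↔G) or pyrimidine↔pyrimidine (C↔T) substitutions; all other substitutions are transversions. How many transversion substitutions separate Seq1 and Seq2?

2

The sequences differ at positions 1 (C/T, transition), 6 (G/A, transition), 12 (C/G, transversion), 14 (G/A, transition), 20 (T/G, transversion), 29 (C/T, transition).
Of the 6 differences, 4 transitions and 2 transversions, so the answer is 2.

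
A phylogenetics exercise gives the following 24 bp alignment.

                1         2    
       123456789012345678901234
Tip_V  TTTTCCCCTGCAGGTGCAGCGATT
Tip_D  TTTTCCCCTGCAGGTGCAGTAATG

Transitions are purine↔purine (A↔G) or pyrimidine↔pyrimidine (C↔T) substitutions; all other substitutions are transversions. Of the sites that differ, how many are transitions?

Differing sites — 20:C/T (Ti); 21:G/A (Ti); 24:T/G (Tv).
Of the 3 differences, 2 transitions and 1 transversion, so the answer is 2.

2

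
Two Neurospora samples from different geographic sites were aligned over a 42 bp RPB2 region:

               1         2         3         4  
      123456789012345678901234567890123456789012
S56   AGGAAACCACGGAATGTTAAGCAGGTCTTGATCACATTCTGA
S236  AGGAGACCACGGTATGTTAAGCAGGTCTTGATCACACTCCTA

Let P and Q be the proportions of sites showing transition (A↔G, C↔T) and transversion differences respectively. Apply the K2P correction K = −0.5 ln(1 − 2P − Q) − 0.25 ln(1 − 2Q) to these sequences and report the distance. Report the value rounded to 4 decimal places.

Mismatches occur at site 5 (A↔G, transition), site 13 (A↔T, transversion), site 37 (T↔C, transition), site 40 (T↔C, transition), site 41 (G↔T, transversion).
Of the 5 differences, 3 transitions and 2 transversions over 42 sites: P = 3/42 = 0.071429, Q = 2/42 = 0.047619.
d = −0.5·ln(0.809523) − 0.25·ln(0.904762) = −0.5·(-0.211310) − 0.25·(-0.100083) = 0.1307.

0.1307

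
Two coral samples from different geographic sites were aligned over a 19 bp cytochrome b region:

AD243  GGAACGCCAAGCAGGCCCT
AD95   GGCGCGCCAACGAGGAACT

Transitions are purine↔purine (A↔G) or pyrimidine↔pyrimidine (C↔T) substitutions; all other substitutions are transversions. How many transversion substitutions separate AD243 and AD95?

5

Mismatches occur at site 3 (A→C, transversion), site 4 (A→G, transition), site 11 (G→C, transversion), site 12 (C→G, transversion), site 16 (C→A, transversion), site 17 (C→A, transversion).
Of the 6 differences, 1 transition and 5 transversions, so the answer is 5.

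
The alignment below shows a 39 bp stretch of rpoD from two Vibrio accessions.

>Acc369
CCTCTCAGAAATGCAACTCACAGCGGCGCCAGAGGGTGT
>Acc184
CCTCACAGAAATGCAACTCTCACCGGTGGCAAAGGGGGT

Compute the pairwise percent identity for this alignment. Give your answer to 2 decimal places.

82.05%

The sequences differ at positions 5 (T/A), 20 (A/T), 23 (G/C), 27 (C/T), 29 (C/G), 32 (G/A), 37 (T/G).
32 of the 39 sites match, so the percent identity is 32/39 × 100 = 82.05%.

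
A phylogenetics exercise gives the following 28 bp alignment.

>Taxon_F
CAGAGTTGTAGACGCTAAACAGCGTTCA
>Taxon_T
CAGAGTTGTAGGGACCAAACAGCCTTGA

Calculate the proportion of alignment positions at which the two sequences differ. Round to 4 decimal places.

The sequences differ at positions 12 (A/G), 13 (C/G), 14 (G/A), 16 (T/C), 24 (G/C), 27 (C/G).
There are 6 differences over 28 sites, so p = 6/28 = 0.2143.

0.2143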